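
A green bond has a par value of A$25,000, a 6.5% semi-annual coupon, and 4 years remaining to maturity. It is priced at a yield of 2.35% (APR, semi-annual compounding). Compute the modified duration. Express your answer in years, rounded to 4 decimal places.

3.5783 years

Periodic yield y = 0.01175. First find Macaulay duration:
  t   CF        PV=CF/(1+0.01175)^t    t·PV
  1       812.50       803.0640       803.0640
  2       812.50       793.7376     1,587.4752
  3       812.50       784.5195     2,353.5584
  4       812.50       775.4084     3,101.6337
  5       812.50       766.4032     3,832.0160
  6       812.50       757.5025     4,545.0152
  7       812.50       748.7052     5,240.9367
  8    25,812.50    23,509.5526   188,076.4209
  Σ                 28,938.8931   209,540.1201
P = 28,938.8931; Macaulay duration = 209,540.1201 / 28,938.8931 = 7.24078 half-year periods = 3.62039 years.
Modified duration = D_Mac / (1 + y) = 3.62039 / 1.01175 = 3.57834 years.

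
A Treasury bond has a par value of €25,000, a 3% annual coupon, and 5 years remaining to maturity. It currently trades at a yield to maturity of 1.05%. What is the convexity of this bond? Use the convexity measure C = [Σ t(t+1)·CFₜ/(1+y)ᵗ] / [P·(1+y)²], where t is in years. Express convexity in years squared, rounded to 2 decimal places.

With y = 0.0105:
  t   CF        PV=CF/(1+0.0105)^t    t·PV        t(t+1)·PV
  1       750.00       742.2068       742.2068       1,484.4137
  2       750.00       734.4946     1,468.9893       4,406.9678
  3       750.00       726.8626     2,180.5877       8,722.3509
  4       750.00       719.3098     2,877.2393      14,386.1965
  5    25,750.00    24,439.6873   122,198.4363     733,190.6177
  Σ                 27,362.5611   129,467.4594     762,190.5465
P = 27,362.5611.
Convexity = Σ t(t+1)·PV / [P·(1+y)²] = 762,190.5465 / (27,362.5611 × 1.021110) = 27.27936.

27.28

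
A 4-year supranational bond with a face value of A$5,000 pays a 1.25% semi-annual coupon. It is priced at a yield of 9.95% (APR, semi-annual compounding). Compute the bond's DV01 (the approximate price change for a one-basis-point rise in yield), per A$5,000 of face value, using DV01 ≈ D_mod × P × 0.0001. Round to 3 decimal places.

Periodic yield y = 0.04975.
  t   CF        PV=CF/(1+0.04975)^t    t·PV
  1        31.25        29.7690        29.7690
  2        31.25        28.3582        56.7163
  3        31.25        27.0142        81.0426
  4        31.25        25.7340       102.9358
  5        31.25        24.5144       122.5718
  6        31.25        23.3526       140.1154
  7        31.25        22.2458       155.7209
  8     5,031.25     3,411.8414    27,294.7310
  Σ                  3,592.8295    27,983.6029
P = 3,592.8295; D_Mac = 7.78874 half-year periods = 3.89437 yrs; D_mod = 3.70981 yrs.
DV01 ≈ 3.70981 × 3,592.8295 × 0.0001 = 1.332870.

A$1.333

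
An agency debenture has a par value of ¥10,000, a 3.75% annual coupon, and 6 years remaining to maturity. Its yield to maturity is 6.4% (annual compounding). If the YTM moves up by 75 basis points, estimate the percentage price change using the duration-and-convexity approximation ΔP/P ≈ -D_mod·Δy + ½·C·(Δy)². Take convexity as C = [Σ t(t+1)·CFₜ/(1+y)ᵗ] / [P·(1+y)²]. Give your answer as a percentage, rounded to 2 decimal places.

-3.74%

With y = 0.064:
  t   CF        PV=CF/(1+0.064)^t    t·PV        t(t+1)·PV
  1       375.00       352.4436       352.4436         704.8872
  2       375.00       331.2440       662.4880       1,987.4640
  3       375.00       311.3195       933.9586       3,735.8345
  4       375.00       292.5936     1,170.3742       5,851.8711
  5       375.00       274.9939     1,374.9697       8,249.8183
  6    10,375.00     7,150.5317    42,903.1903     300,322.3323
  Σ                  8,713.1264    47,397.4245     320,852.2074
P = 8,713.1264; D_Mac = 5.43977 yrs; D_mod = 5.11257 yrs; C = 32.52728.
Duration effect: -5.11257 × (+0.0075) = -0.038344
Convexity effect: 0.5 × 32.52728 × (0.0075)² = +0.0009148
ΔP/P ≈ -0.038344 + 0.0009148 = -0.037429 = -3.7429%.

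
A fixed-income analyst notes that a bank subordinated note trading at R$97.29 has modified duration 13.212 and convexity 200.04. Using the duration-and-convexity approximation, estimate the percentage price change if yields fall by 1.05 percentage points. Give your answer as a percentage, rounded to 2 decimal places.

+14.98%

Duration effect: -D_mod·Δy = -13.212 × (-0.0105) = +0.138726
Convexity effect: ½·C·(Δy)² = 0.5 × 200.04 × (-0.0105)² = +0.011027205
ΔP/P ≈ +0.138726 + 0.011027205 = +0.149753205
= +14.9753205%.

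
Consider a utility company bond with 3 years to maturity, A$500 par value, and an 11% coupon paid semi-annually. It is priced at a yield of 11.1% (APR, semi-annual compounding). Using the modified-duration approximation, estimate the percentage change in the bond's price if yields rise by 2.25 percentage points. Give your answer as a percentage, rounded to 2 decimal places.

Periodic yield y = 0.0555. Modified duration first:
  t   CF        PV=CF/(1+0.0555)^t    t·PV
  1        27.50        26.0540        26.0540
  2        27.50        24.6840        49.3681
  3        27.50        23.3861        70.1583
  4        27.50        22.1564        88.6257
  5        27.50        20.9914       104.9570
  6       527.50       381.4811     2,288.8867
  Σ                    498.7531     2,628.0498
P = 498.7531; D_Mac = 5.26924 half-year periods = 2.63462 yrs; D_mod = 2.63462/(1+0.0555) = 2.49609 yrs.
ΔP/P ≈ -D_mod · Δy = -2.49609 × (+0.0225) = -0.056162 = -5.6162%.

-5.62%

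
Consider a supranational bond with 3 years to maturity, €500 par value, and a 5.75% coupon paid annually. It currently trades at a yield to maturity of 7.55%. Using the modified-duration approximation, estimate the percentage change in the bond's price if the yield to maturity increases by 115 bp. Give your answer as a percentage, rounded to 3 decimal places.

-3.032%

Periodic yield y = 0.0755. Modified duration first:
  t   CF        PV=CF/(1+0.0755)^t    t·PV
  1        28.75        26.7318        26.7318
  2        28.75        24.8552        49.7104
  3       528.75       425.0296     1,275.0887
  Σ                    476.6165     1,351.5308
P = 476.6165; D_Mac = 2.83568 yrs; D_mod = 2.83568/(1+0.0755) = 2.63661 yrs.
ΔP/P ≈ -D_mod · Δy = -2.63661 × (+0.0115) = -0.030321 = -3.0321%.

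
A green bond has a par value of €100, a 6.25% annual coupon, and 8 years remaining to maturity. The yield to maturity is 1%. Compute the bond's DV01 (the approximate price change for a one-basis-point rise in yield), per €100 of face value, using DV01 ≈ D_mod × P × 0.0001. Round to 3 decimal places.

Periodic yield y = 0.01.
  t   CF        PV=CF/(1+0.01)^t    t·PV
  1         6.25         6.1881         6.1881
  2         6.25         6.1269        12.2537
  3         6.25         6.0662        18.1986
  4         6.25         6.0061        24.0245
  5         6.25         5.9467        29.7333
  6         6.25         5.8878        35.3267
  7         6.25         5.8295        40.8064
  8       106.25        98.1201       784.9607
  Σ                    140.1713       951.4920
P = 140.1713; D_Mac = 6.78807 yrs; D_mod = 6.72086 yrs.
DV01 ≈ 6.72086 × 140.1713 × 0.0001 = 0.094207.

€0.094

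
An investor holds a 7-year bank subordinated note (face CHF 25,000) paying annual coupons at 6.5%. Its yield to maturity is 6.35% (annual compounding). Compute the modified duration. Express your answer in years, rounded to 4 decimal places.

Periodic yield y = 0.0635. First find Macaulay duration:
  t   CF        PV=CF/(1+0.0635)^t    t·PV
  1     1,625.00     1,527.9737     1,527.9737
  2     1,625.00     1,436.7406     2,873.4813
  3     1,625.00     1,350.9550     4,052.8650
  4     1,625.00     1,270.2915     5,081.1660
  5     1,625.00     1,194.4443     5,972.2214
  6     1,625.00     1,123.1258     6,738.7547
  7    26,625.00    17,303.2291   121,122.6034
  Σ                 25,206.7599   147,369.0654
P = 25,206.7599; Macaulay duration = 147,369.0654 / 25,206.7599 = 5.84641 years.
Modified duration = D_Mac / (1 + y) = 5.84641 / 1.0635 = 5.49733 years.

5.4973 years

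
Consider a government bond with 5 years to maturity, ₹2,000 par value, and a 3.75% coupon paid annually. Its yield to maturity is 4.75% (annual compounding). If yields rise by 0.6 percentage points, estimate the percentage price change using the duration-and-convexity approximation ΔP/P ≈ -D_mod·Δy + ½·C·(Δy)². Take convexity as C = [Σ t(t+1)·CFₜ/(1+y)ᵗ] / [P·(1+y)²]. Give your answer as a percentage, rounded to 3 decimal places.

-2.615%

With y = 0.0475:
  t   CF        PV=CF/(1+0.0475)^t    t·PV        t(t+1)·PV
  1        75.00        71.5990        71.5990         143.1981
  2        75.00        68.3523       136.7046         410.1139
  3        75.00        65.2528       195.7584         783.0336
  4        75.00        62.2938       249.1754       1,245.8769
  5     2,075.00     1,645.3108     8,226.5539      49,359.3234
  Σ                  1,912.8088     8,879.7913      51,941.5458
P = 1,912.8088; D_Mac = 4.64228 yrs; D_mod = 4.43177 yrs; C = 24.74772.
Duration effect: -4.43177 × (+0.006) = -0.026591
Convexity effect: 0.5 × 24.74772 × (0.006)² = +0.0004455
ΔP/P ≈ -0.026591 + 0.0004455 = -0.026145 = -2.6145%.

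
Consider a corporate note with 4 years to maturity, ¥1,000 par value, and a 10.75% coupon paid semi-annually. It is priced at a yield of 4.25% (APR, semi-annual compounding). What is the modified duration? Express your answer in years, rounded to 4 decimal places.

Periodic yield y = 0.02125. First find Macaulay duration:
  t   CF        PV=CF/(1+0.02125)^t    t·PV
  1        53.75        52.6316        52.6316
  2        53.75        51.5364       103.0729
  3        53.75        50.4641       151.3922
  4        53.75        49.4140       197.6561
  5        53.75        48.3858       241.9291
  6        53.75        47.3790       284.2741
  7        53.75        46.3932       324.7521
  8     1,053.75       890.5966     7,124.7728
  Σ                  1,236.8007     8,480.4809
P = 1,236.8007; Macaulay duration = 8,480.4809 / 1,236.8007 = 6.85679 half-year periods = 3.42839 years.
Modified duration = D_Mac / (1 + y) = 3.42839 / 1.02125 = 3.35706 years.

3.3571 years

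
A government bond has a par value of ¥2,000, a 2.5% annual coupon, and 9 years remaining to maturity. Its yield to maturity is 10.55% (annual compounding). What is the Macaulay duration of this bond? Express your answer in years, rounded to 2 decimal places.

Periodic yield y = 0.1055. Discount each cash flow and weight by its year:
  t   CF        PV=CF/(1+0.1055)^t    t·PV
  1        50.00        45.2284        45.2284
  2        50.00        40.9122        81.8243
  3        50.00        37.0078       111.0235
  4        50.00        33.4761       133.9044
  5        50.00        30.2814       151.4071
  6        50.00        27.3916       164.3496
  7        50.00        24.7776       173.4430
  8        50.00        22.4130       179.3040
  9     2,050.00       831.2375     7,481.1377
  Σ                  1,092.7257     8,521.6222
Price P = Σ PV = 1,092.7257.
Macaulay duration = Σ(t·PV) / P = 8,521.6222 / 1,092.7257 = 7.79850 years.

7.80 years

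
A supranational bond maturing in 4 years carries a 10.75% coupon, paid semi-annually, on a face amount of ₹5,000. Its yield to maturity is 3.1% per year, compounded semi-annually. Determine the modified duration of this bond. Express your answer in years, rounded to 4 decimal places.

Periodic yield y = 0.0155. First find Macaulay duration:
  t   CF        PV=CF/(1+0.0155)^t    t·PV
  1       268.75       264.6480       264.6480
  2       268.75       260.6085       521.2170
  3       268.75       256.6307       769.8922
  4       268.75       252.7137     1,010.8547
  5       268.75       248.8564     1,244.2821
  6       268.75       245.0580     1,470.3481
  7       268.75       241.3176     1,689.2231
  8     5,268.75     4,658.7367    37,269.8940
  Σ                  6,428.5697    44,240.3592
P = 6,428.5697; Macaulay duration = 44,240.3592 / 6,428.5697 = 6.88184 half-year periods = 3.44092 years.
Modified duration = D_Mac / (1 + y) = 3.44092 / 1.0155 = 3.38840 years.

3.3884 years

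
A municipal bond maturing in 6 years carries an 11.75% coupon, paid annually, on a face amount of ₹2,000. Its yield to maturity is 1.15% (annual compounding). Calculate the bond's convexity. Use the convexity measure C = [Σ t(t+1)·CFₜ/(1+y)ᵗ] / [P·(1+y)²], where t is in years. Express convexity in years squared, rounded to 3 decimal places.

With y = 0.0115:
  t   CF        PV=CF/(1+0.0115)^t    t·PV        t(t+1)·PV
  1       235.00       232.3282       232.3282         464.6565
  2       235.00       229.6868       459.3737       1,378.1210
  3       235.00       227.0755       681.2264       2,724.9055
  4       235.00       224.4938       897.9751       4,489.8756
  5       235.00       221.9415     1,109.7073       6,658.2436
  6     2,235.00     2,086.8066    12,520.8397      87,645.8778
  Σ                  3,222.3324    15,901.4503     103,361.6800
P = 3,222.3324.
Convexity = Σ t(t+1)·PV / [P·(1+y)²] = 103,361.6800 / (3,222.3324 × 1.023132) = 31.35144.

31.351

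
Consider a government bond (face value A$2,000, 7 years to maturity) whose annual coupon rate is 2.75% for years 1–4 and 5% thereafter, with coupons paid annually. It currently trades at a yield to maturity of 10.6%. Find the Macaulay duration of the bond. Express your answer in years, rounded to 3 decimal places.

Periodic yield y = 0.106. Discount each cash flow and weight by its year:
  t   CF        PV=CF/(1+0.106)^t    t·PV
  1        55.00        49.7288        49.7288
  2        55.00        44.9627        89.9254
  3        55.00        40.6534       121.9603
  4        55.00        36.7572       147.0287
  5       100.00        60.4261       302.1304
  6       100.00        54.6348       327.8087
  7     2,100.00     1,037.3693     7,261.5853
  Σ                  1,324.5323     8,300.1676
Price P = Σ PV = 1,324.5323.
Macaulay duration = Σ(t·PV) / P = 8,300.1676 / 1,324.5323 = 6.26649 years.

6.266 years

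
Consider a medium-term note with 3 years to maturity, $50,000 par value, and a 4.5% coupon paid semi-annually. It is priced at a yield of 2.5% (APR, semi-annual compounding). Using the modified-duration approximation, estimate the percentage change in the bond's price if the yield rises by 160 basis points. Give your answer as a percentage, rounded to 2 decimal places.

-4.50%

Periodic yield y = 0.0125. Modified duration first:
  t   CF        PV=CF/(1+0.0125)^t    t·PV
  1     1,125.00     1,111.1111     1,111.1111
  2     1,125.00     1,097.3937     2,194.7874
  3     1,125.00     1,083.8456     3,251.5369
  4     1,125.00     1,070.4648     4,281.8592
  5     1,125.00     1,057.2492     5,286.2460
  6    51,125.00    47,452.9405   284,717.6432
  Σ                 52,873.0050   300,843.1838
P = 52,873.0050; D_Mac = 5.68992 half-year periods = 2.84496 yrs; D_mod = 2.84496/(1+0.0125) = 2.80984 yrs.
ΔP/P ≈ -D_mod · Δy = -2.80984 × (+0.016) = -0.044957 = -4.4957%.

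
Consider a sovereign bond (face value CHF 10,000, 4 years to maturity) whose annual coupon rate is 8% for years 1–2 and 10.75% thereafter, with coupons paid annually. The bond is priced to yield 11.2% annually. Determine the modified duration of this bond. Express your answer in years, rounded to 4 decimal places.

Periodic yield y = 0.112. First find Macaulay duration:
  t   CF        PV=CF/(1+0.112)^t    t·PV
  1       800.00       719.4245       719.4245
  2       800.00       646.9644     1,293.9289
  3     1,075.00       781.7972     2,345.3916
  4    11,075.00     7,243.1017    28,972.4070
  Σ                  9,391.2878    33,331.1519
P = 9,391.2878; Macaulay duration = 33,331.1519 / 9,391.2878 = 3.54916 years.
Modified duration = D_Mac / (1 + y) = 3.54916 / 1.112 = 3.19169 years.

3.1917 years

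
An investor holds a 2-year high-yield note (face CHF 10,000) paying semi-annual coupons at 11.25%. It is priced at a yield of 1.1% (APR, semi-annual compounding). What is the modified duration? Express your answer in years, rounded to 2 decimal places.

Periodic yield y = 0.0055. First find Macaulay duration:
  t   CF        PV=CF/(1+0.0055)^t    t·PV
  1       562.50       559.4232       559.4232
  2       562.50       556.3632     1,112.7264
  3       562.50       553.3199     1,659.9597
  4    10,562.50    10,333.2853    41,333.1414
  Σ                 12,002.3916    44,665.2506
P = 12,002.3916; Macaulay duration = 44,665.2506 / 12,002.3916 = 3.72136 half-year periods = 1.86068 years.
Modified duration = D_Mac / (1 + y) = 1.86068 / 1.0055 = 1.85050 years.

1.85 years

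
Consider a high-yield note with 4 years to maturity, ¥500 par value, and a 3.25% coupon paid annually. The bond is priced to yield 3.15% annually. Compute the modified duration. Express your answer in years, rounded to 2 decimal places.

Periodic yield y = 0.0315. First find Macaulay duration:
  t   CF        PV=CF/(1+0.0315)^t    t·PV
  1        16.25        15.7538        15.7538
  2        16.25        15.2727        30.5453
  3        16.25        14.8063        44.4188
  4       516.25       456.0192     1,824.0768
  Σ                    501.8519     1,914.7947
P = 501.8519; Macaulay duration = 1,914.7947 / 501.8519 = 3.81546 years.
Modified duration = D_Mac / (1 + y) = 3.81546 / 1.0315 = 3.69894 years.

3.70 years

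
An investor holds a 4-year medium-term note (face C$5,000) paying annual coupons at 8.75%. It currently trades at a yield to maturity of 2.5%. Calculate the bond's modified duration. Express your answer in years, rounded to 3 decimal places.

3.504 years

Periodic yield y = 0.025. First find Macaulay duration:
  t   CF        PV=CF/(1+0.025)^t    t·PV
  1       437.50       426.8293       426.8293
  2       437.50       416.4188       832.8376
  3       437.50       406.2622     1,218.7867
  4     5,437.50     4,926.1066    19,704.4265
  Σ                  6,175.6169    22,182.8801
P = 6,175.6169; Macaulay duration = 22,182.8801 / 6,175.6169 = 3.59201 years.
Modified duration = D_Mac / (1 + y) = 3.59201 / 1.025 = 3.50440 years.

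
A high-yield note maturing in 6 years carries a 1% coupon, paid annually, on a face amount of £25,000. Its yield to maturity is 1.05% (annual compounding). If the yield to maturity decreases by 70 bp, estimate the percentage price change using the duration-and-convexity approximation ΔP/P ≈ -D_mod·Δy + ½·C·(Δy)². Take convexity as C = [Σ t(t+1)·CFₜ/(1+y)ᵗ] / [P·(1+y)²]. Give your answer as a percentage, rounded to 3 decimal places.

With y = 0.0105:
  t   CF        PV=CF/(1+0.0105)^t    t·PV        t(t+1)·PV
  1       250.00       247.4023       247.4023         494.8046
  2       250.00       244.8315       489.6631       1,468.9893
  3       250.00       242.2875       726.8626       2,907.4503
  4       250.00       239.7699       959.0798       4,795.3988
  5       250.00       237.2785     1,186.3926       7,118.3555
  6    25,250.00    23,716.1111   142,296.6663     996,076.6643
  Σ                 24,927.6809   145,906.0666   1,012,861.6628
P = 24,927.6809; D_Mac = 5.85317 yrs; D_mod = 5.79235 yrs; C = 39.79199.
Duration effect: -5.79235 × (-0.007) = +0.040546
Convexity effect: 0.5 × 39.79199 × (-0.007)² = +0.0009749
ΔP/P ≈ +0.040546 + 0.0009749 = +0.041521 = +4.1521%.

+4.152%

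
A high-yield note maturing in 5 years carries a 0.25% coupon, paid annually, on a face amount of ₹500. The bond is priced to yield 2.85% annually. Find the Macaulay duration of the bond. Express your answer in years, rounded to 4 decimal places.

4.9731 years

Periodic yield y = 0.0285. Discount each cash flow and weight by its year:
  t   CF        PV=CF/(1+0.0285)^t    t·PV
  1         1.25         1.2154         1.2154
  2         1.25         1.1817         2.3634
  3         1.25         1.1489         3.4468
  4         1.25         1.1171         4.4684
  5       501.25       435.5449     2,177.7244
  Σ                    440.2080     2,189.2183
Price P = Σ PV = 440.2080.
Macaulay duration = Σ(t·PV) / P = 2,189.2183 / 440.2080 = 4.97315 years.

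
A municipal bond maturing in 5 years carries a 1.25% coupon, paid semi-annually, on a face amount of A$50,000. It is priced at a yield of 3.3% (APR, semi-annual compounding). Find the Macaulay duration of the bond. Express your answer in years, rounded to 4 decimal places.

Periodic yield y = 0.0165. Discount each cash flow and weight by its period:
  t   CF        PV=CF/(1+0.0165)^t    t·PV
  1       312.50       307.4274       307.4274
  2       312.50       302.4372       604.8745
  3       312.50       297.5280       892.5841
  4       312.50       292.6985     1,170.7940
  5       312.50       287.9474     1,439.7368
  6       312.50       283.2734     1,699.6401
  7       312.50       278.6752     1,950.7265
  8       312.50       274.1517     2,193.2137
  9       312.50       269.7016     2,427.3147
  10   50,312.50    42,717.1302   427,171.3015
  Σ                 45,310.9706   439,857.6133
Price P = Σ PV = 45,310.9706.
Macaulay duration = Σ(t·PV) / P = 439,857.6133 / 45,310.9706 = 9.70753 half-year periods.
In years: 9.70753 / 2 = 4.85377 years.

4.8538 years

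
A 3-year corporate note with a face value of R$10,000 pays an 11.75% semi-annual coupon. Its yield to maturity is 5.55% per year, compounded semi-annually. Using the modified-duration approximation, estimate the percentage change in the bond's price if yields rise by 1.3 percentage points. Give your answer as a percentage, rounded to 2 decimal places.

Periodic yield y = 0.02775. Modified duration first:
  t   CF        PV=CF/(1+0.02775)^t    t·PV
  1       587.50       571.6371       571.6371
  2       587.50       556.2025     1,112.4049
  3       587.50       541.1846     1,623.5537
  4       587.50       526.5722     2,106.2888
  5       587.50       512.3544     2,561.7718
  6    10,587.50     8,983.9745    53,903.8470
  Σ                 11,691.9252    61,879.5034
P = 11,691.9252; D_Mac = 5.29250 half-year periods = 2.64625 yrs; D_mod = 2.64625/(1+0.02775) = 2.57480 yrs.
ΔP/P ≈ -D_mod · Δy = -2.57480 × (+0.013) = -0.033472 = -3.3472%.

-3.35%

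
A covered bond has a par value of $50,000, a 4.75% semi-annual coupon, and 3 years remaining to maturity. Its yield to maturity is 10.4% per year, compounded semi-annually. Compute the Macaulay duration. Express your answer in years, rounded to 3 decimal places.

Periodic yield y = 0.052. Discount each cash flow and weight by its period:
  t   CF        PV=CF/(1+0.052)^t    t·PV
  1     1,187.50     1,128.8023     1,128.8023
  2     1,187.50     1,073.0060     2,146.0119
  3     1,187.50     1,019.9677     3,059.9030
  4     1,187.50       969.5510     3,878.2040
  5     1,187.50       921.6264     4,608.1321
  6    51,187.50    37,763.2601   226,579.5608
  Σ                 42,876.2135   241,400.6141
Price P = Σ PV = 42,876.2135.
Macaulay duration = Σ(t·PV) / P = 241,400.6141 / 42,876.2135 = 5.63018 half-year periods.
In years: 5.63018 / 2 = 2.81509 years.

2.815 years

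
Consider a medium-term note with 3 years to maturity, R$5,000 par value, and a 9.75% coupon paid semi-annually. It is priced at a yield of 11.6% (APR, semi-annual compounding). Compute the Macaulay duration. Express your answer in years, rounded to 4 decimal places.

Periodic yield y = 0.058. Discount each cash flow and weight by its period:
  t   CF        PV=CF/(1+0.058)^t    t·PV
  1       243.75       230.3875       230.3875
  2       243.75       217.7576       435.5152
  3       243.75       205.8200       617.4601
  4       243.75       194.5369       778.1475
  5       243.75       183.8723       919.3615
  6     5,243.75     3,738.7633    22,432.5799
  Σ                  4,771.1376    25,413.4516
Price P = Σ PV = 4,771.1376.
Macaulay duration = Σ(t·PV) / P = 25,413.4516 / 4,771.1376 = 5.32650 half-year periods.
In years: 5.32650 / 2 = 2.66325 years.

2.6632 years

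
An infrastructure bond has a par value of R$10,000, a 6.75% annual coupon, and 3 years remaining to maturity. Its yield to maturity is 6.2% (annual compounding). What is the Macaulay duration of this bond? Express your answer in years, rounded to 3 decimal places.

2.816 years

Periodic yield y = 0.062. Discount each cash flow and weight by its year:
  t   CF        PV=CF/(1+0.062)^t    t·PV
  1       675.00       635.5932       635.5932
  2       675.00       598.4870     1,196.9740
  3    10,675.00     8,912.3931    26,737.1793
  Σ                 10,146.4733    28,569.7466
Price P = Σ PV = 10,146.4733.
Macaulay duration = Σ(t·PV) / P = 28,569.7466 / 10,146.4733 = 2.81573 years.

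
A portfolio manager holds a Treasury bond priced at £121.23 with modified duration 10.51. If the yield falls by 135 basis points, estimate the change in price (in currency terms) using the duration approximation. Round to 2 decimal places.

Duration approximation: ΔP/P ≈ -D_mod · Δy = -10.51 × (-0.0135) = +0.141885.
ΔP ≈ 121.23 × (+0.141885) = +17.20071855.

+£17.20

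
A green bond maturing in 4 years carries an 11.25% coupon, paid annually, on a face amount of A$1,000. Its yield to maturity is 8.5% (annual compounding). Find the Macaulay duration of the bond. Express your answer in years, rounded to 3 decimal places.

Periodic yield y = 0.085. Discount each cash flow and weight by its year:
  t   CF        PV=CF/(1+0.085)^t    t·PV
  1       112.50       103.6866       103.6866
  2       112.50        95.5637       191.1274
  3       112.50        88.0772       264.2315
  4     1,112.50       802.7514     3,211.0056
  Σ                  1,090.0789     3,770.0511
Price P = Σ PV = 1,090.0789.
Macaulay duration = Σ(t·PV) / P = 3,770.0511 / 1,090.0789 = 3.45851 years.

3.459 years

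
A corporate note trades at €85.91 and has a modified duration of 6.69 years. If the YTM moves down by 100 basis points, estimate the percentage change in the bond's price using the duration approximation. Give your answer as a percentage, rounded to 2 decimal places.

+6.69%

Duration approximation: ΔP/P ≈ -D_mod · Δy = -6.69 × (-0.01) = +0.066900.
As a percentage: +6.6900%.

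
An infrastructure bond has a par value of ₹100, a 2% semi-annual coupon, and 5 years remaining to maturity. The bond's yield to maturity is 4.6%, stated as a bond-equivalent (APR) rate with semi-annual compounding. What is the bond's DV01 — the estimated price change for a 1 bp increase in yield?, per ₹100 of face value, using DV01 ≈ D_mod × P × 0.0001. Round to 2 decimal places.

Periodic yield y = 0.023.
  t   CF        PV=CF/(1+0.023)^t    t·PV
  1         1.00         0.9775         0.9775
  2         1.00         0.9555         1.9111
  3         1.00         0.9341         2.8022
  4         1.00         0.9131         3.6522
  5         1.00         0.8925         4.4626
  6         1.00         0.8725         5.2348
  7         1.00         0.8528         5.9699
  8         1.00         0.8337         6.6694
  9         1.00         0.8149         7.3344
  10      101.00        80.4572       804.5722
  Σ                     88.5038       843.5863
P = 88.5038; D_Mac = 9.53164 half-year periods = 4.76582 yrs; D_mod = 4.65867 yrs.
DV01 ≈ 4.65867 × 88.5038 × 0.0001 = 0.041231.

₹0.04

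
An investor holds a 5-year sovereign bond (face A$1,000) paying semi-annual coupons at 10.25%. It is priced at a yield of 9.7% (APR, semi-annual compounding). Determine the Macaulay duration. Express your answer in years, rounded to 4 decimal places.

4.0459 years

Periodic yield y = 0.0485. Discount each cash flow and weight by its period:
  t   CF        PV=CF/(1+0.0485)^t    t·PV
  1        51.25        48.8794        48.8794
  2        51.25        46.6184        93.2367
  3        51.25        44.4620       133.3859
  4        51.25        42.4053       169.6212
  5        51.25        40.4438       202.2189
  6        51.25        38.5730       231.4379
  7        51.25        36.7887       257.5211
  8        51.25        35.0870       280.6961
  9        51.25        33.4640       301.1761
  10    1,051.25       654.6688     6,546.6883
  Σ                  1,021.3903     8,264.8615
Price P = Σ PV = 1,021.3903.
Macaulay duration = Σ(t·PV) / P = 8,264.8615 / 1,021.3903 = 8.09178 half-year periods.
In years: 8.09178 / 2 = 4.04589 years.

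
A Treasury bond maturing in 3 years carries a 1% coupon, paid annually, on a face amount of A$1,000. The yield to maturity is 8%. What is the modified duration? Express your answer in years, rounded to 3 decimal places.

2.747 years

Periodic yield y = 0.08. First find Macaulay duration:
  t   CF        PV=CF/(1+0.08)^t    t·PV
  1        10.00         9.2593         9.2593
  2        10.00         8.5734        17.1468
  3     1,010.00       801.7706     2,405.3117
  Σ                    819.6032     2,431.7177
P = 819.6032; Macaulay duration = 2,431.7177 / 819.6032 = 2.96695 years.
Modified duration = D_Mac / (1 + y) = 2.96695 / 1.08 = 2.74717 years.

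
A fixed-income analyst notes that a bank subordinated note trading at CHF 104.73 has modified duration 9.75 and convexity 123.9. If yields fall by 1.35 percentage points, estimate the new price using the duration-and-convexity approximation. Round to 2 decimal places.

CHF 119.70

Duration effect: -D_mod·Δy = -9.75 × (-0.0135) = +0.131625
Convexity effect: ½·C·(Δy)² = 0.5 × 123.9 × (-0.0135)² = +0.0112903875
ΔP/P ≈ +0.131625 + 0.0112903875 = +0.1429153875
New price ≈ 104.73 × (1 + 0.1429153875) = 119.697528532875.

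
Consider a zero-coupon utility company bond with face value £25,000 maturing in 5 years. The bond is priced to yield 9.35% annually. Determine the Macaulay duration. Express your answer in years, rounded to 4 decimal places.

5.0000 years

A zero-coupon bond has a single cash flow at maturity, so its Macaulay duration equals its maturity: 5 years.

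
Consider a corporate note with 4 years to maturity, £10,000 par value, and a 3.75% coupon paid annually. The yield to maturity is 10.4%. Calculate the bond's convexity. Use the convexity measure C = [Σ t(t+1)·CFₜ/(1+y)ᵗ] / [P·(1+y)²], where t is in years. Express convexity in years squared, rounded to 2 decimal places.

15.10

With y = 0.104:
  t   CF        PV=CF/(1+0.104)^t    t·PV        t(t+1)·PV
  1       375.00       339.6739       339.6739         679.3478
  2       375.00       307.6756       615.3513       1,846.0539
  3       375.00       278.6917       836.0751       3,344.3005
  4    10,375.00     6,984.1219    27,936.4877     139,682.4383
  Σ                  7,910.1632    29,727.5880     145,552.1405
P = 7,910.1632.
Convexity = Σ t(t+1)·PV / [P·(1+y)²] = 145,552.1405 / (7,910.1632 × 1.218816) = 15.09715.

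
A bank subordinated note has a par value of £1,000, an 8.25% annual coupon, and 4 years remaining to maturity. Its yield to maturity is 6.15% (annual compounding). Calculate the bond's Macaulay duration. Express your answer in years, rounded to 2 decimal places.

3.58 years

Periodic yield y = 0.0615. Discount each cash flow and weight by its year:
  t   CF        PV=CF/(1+0.0615)^t    t·PV
  1        82.50        77.7202        77.7202
  2        82.50        73.2173       146.4347
  3        82.50        68.9754       206.9261
  4     1,082.50       852.6051     3,410.4203
  Σ                  1,072.5180     3,841.5012
Price P = Σ PV = 1,072.5180.
Macaulay duration = Σ(t·PV) / P = 3,841.5012 / 1,072.5180 = 3.58176 years.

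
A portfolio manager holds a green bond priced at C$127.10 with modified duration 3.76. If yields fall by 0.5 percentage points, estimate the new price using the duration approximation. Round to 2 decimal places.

Duration approximation: ΔP/P ≈ -D_mod · Δy = -3.76 × (-0.005) = +0.018800.
New price ≈ 127.10 × (1 + 0.018800) = 129.48948.

C$129.49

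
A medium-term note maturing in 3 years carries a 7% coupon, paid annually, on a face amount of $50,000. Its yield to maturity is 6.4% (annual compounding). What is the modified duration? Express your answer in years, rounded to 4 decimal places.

Periodic yield y = 0.064. First find Macaulay duration:
  t   CF        PV=CF/(1+0.064)^t    t·PV
  1     3,500.00     3,289.4737     3,289.4737
  2     3,500.00     3,091.6106     6,183.2212
  3    53,500.00    44,414.9214   133,244.7643
  Σ                 50,796.0057   142,717.4592
P = 50,796.0057; Macaulay duration = 142,717.4592 / 50,796.0057 = 2.80962 years.
Modified duration = D_Mac / (1 + y) = 2.80962 / 1.064 = 2.64062 years.

2.6406 years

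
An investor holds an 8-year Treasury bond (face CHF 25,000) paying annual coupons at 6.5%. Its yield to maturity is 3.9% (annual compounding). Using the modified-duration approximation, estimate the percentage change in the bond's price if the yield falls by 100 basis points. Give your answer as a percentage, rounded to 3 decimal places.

Periodic yield y = 0.039. Modified duration first:
  t   CF        PV=CF/(1+0.039)^t    t·PV
  1     1,625.00     1,564.0038     1,564.0038
  2     1,625.00     1,505.2973     3,010.5945
  3     1,625.00     1,448.7943     4,346.3828
  4     1,625.00     1,394.4122     5,577.6488
  5     1,625.00     1,342.0714     6,710.3571
  6     1,625.00     1,291.6953     7,750.1718
  7     1,625.00     1,243.2101     8,702.4708
  8    26,625.00    19,604.9273   156,839.4183
  Σ                 29,394.4117   194,501.0480
P = 29,394.4117; D_Mac = 6.61694 yrs; D_mod = 6.61694/(1+0.039) = 6.36857 yrs.
ΔP/P ≈ -D_mod · Δy = -6.36857 × (-0.01) = +0.063686 = +6.3686%.

+6.369%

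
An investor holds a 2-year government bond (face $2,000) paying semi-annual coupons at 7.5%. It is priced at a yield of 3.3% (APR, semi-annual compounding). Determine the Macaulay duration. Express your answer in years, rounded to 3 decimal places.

1.899 years

Periodic yield y = 0.0165. Discount each cash flow and weight by its period:
  t   CF        PV=CF/(1+0.0165)^t    t·PV
  1        75.00        73.7826        73.7826
  2        75.00        72.5849       145.1699
  3        75.00        71.4067       214.2202
  4     2,075.00     1,943.5180     7,774.0720
  Σ                  2,161.2923     8,207.2447
Price P = Σ PV = 2,161.2923.
Macaulay duration = Σ(t·PV) / P = 8,207.2447 / 2,161.2923 = 3.79738 half-year periods.
In years: 3.79738 / 2 = 1.89869 years.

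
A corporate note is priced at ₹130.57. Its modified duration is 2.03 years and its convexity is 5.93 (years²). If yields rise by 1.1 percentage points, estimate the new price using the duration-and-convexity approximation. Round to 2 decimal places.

Duration effect: -D_mod·Δy = -2.03 × (+0.011) = -0.022330
Convexity effect: ½·C·(Δy)² = 0.5 × 5.93 × (0.011)² = +0.000358765
ΔP/P ≈ -0.022330 + 0.000358765 = -0.021971235
New price ≈ 130.57 × (1 - 0.021971235) = 127.70121584605.

₹127.70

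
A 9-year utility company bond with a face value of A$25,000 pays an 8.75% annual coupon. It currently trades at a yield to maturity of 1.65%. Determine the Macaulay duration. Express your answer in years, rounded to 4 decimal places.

Periodic yield y = 0.0165. Discount each cash flow and weight by its year:
  t   CF        PV=CF/(1+0.0165)^t    t·PV
  1     2,187.50     2,151.9921     2,151.9921
  2     2,187.50     2,117.0606     4,234.1213
  3     2,187.50     2,082.6961     6,248.0884
  4     2,187.50     2,048.8895     8,195.5579
  5     2,187.50     2,015.6315    10,078.1577
  6     2,187.50     1,982.9135    11,897.4808
  7     2,187.50     1,950.7265    13,655.0854
  8     2,187.50     1,919.0620    15,352.4957
  9    27,187.50    23,464.0420   211,176.3781
  Σ                 39,733.0139   282,989.3575
Price P = Σ PV = 39,733.0139.
Macaulay duration = Σ(t·PV) / P = 282,989.3575 / 39,733.0139 = 7.12227 years.

7.1223 years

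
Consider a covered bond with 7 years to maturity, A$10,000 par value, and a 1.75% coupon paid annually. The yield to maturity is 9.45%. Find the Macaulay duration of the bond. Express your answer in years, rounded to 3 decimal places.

Periodic yield y = 0.0945. Discount each cash flow and weight by its year:
  t   CF        PV=CF/(1+0.0945)^t    t·PV
  1       175.00       159.8904       159.8904
  2       175.00       146.0853       292.1706
  3       175.00       133.4722       400.4165
  4       175.00       121.9481       487.7923
  5       175.00       111.4190       557.0950
  6       175.00       101.7990       610.7939
  7    10,175.00     5,407.8428    37,854.8994
  Σ                  6,182.4567    40,363.0581
Price P = Σ PV = 6,182.4567.
Macaulay duration = Σ(t·PV) / P = 40,363.0581 / 6,182.4567 = 6.52864 years.

6.529 years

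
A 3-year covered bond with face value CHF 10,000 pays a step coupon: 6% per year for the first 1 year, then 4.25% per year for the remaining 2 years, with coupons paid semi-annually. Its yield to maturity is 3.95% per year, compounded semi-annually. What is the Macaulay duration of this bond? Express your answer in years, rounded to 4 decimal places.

Periodic yield y = 0.01975. Discount each cash flow and weight by its period:
  t   CF        PV=CF/(1+0.01975)^t    t·PV
  1       300.00       294.1898       294.1898
  2       300.00       288.4920       576.9841
  3       212.50       200.3908       601.1724
  4       212.50       196.5097       786.0390
  5       212.50       192.7038       963.5192
  6    10,212.50     9,081.7551    54,490.5305
  Σ                 10,254.0413    57,712.4349
Price P = Σ PV = 10,254.0413.
Macaulay duration = Σ(t·PV) / P = 57,712.4349 / 10,254.0413 = 5.62826 half-year periods.
In years: 5.62826 / 2 = 2.81413 years.

2.8141 years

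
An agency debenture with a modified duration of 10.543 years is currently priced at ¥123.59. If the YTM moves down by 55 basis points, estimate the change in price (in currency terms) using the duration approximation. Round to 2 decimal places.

Duration approximation: ΔP/P ≈ -D_mod · Δy = -10.543 × (-0.0055) = +0.0579865.
ΔP ≈ 123.59 × (+0.0579865) = +7.166551535.

+¥7.17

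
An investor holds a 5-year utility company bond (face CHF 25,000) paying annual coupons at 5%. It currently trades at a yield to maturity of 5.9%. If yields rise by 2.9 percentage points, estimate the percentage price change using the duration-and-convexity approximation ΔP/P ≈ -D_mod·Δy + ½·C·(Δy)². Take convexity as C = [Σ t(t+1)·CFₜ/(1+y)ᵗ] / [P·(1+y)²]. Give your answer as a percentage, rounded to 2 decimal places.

With y = 0.059:
  t   CF        PV=CF/(1+0.059)^t    t·PV        t(t+1)·PV
  1     1,250.00     1,180.3588     1,180.3588       2,360.7177
  2     1,250.00     1,114.5976     2,229.1951       6,687.5854
  3     1,250.00     1,052.5001     3,157.5002      12,630.0008
  4     1,250.00       993.8622     3,975.4488      19,877.2440
  5    26,250.00    19,708.3156    98,541.5778     591,249.4666
  Σ                 24,049.6342   109,084.0807     632,805.0145
P = 24,049.6342; D_Mac = 4.53579 yrs; D_mod = 4.28309 yrs; C = 23.46224.
Duration effect: -4.28309 × (+0.029) = -0.124210
Convexity effect: 0.5 × 23.46224 × (0.029)² = +0.0098659
ΔP/P ≈ -0.124210 + 0.0098659 = -0.114344 = -11.4344%.

-11.43%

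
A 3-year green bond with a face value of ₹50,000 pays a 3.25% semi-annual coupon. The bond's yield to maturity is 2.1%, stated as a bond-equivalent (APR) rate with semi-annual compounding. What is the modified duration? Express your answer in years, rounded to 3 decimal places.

Periodic yield y = 0.0105. First find Macaulay duration:
  t   CF        PV=CF/(1+0.0105)^t    t·PV
  1       812.50       804.0574       804.0574
  2       812.50       795.7025     1,591.4050
  3       812.50       787.4345     2,362.3034
  4       812.50       779.2523     3,117.0092
  5       812.50       771.1552     3,855.7759
  6    50,812.50    47,725.7383   286,354.4300
  Σ                 51,663.3402   298,084.9810
P = 51,663.3402; Macaulay duration = 298,084.9810 / 51,663.3402 = 5.76976 half-year periods = 2.88488 years.
Modified duration = D_Mac / (1 + y) = 2.88488 / 1.0105 = 2.85490 years.

2.855 years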